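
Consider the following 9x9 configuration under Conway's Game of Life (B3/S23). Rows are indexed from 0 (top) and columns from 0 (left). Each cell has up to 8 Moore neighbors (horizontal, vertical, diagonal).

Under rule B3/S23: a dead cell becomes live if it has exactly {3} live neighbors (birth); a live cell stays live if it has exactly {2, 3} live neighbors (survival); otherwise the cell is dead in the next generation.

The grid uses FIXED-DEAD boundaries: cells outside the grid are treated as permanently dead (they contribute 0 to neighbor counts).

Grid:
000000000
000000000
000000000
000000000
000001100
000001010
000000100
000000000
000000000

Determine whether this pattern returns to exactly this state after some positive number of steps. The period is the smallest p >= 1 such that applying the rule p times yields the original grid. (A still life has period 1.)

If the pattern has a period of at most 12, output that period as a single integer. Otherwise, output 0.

Answer: 1

Derivation:
Simulating and comparing each generation to the original:
Gen 0 (original, given above): 5 live cells
Gen 1: 5 live cells, MATCHES original -> period = 1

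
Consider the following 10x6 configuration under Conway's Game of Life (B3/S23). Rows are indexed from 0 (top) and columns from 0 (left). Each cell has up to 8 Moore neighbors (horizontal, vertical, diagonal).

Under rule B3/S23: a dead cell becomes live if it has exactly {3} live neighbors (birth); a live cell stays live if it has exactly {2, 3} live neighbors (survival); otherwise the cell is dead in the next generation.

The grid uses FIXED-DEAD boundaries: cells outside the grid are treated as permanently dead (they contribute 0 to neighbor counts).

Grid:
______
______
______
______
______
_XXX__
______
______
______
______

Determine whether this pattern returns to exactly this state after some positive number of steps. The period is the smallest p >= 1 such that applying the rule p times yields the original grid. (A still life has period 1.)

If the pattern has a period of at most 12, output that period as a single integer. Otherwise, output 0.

Answer: 2

Derivation:
Simulating and comparing each generation to the original:
Gen 0 (original, given above): 3 live cells
Gen 1: 3 live cells, differs from original
Gen 2: 3 live cells, MATCHES original -> period = 2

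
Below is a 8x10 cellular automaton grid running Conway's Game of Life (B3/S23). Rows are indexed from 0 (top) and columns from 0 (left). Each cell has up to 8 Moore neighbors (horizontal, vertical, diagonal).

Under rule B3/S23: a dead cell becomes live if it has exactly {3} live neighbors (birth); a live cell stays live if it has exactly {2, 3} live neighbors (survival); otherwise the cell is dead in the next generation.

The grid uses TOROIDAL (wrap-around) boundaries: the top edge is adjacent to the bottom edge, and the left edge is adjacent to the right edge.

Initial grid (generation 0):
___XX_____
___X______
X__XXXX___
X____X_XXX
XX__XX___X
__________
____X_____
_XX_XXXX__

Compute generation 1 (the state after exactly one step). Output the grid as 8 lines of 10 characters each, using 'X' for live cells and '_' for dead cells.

Answer: ______X___
__X_______
X__X_XXXX_
___X___XX_
_X__XXX___
X___XX____
___XX_X___
__X___X___

Derivation:
Simulating step by step:
Generation 0 (given above): 25 live cells
Generation 1: 23 live cells
(generation 1 grid is the final answer)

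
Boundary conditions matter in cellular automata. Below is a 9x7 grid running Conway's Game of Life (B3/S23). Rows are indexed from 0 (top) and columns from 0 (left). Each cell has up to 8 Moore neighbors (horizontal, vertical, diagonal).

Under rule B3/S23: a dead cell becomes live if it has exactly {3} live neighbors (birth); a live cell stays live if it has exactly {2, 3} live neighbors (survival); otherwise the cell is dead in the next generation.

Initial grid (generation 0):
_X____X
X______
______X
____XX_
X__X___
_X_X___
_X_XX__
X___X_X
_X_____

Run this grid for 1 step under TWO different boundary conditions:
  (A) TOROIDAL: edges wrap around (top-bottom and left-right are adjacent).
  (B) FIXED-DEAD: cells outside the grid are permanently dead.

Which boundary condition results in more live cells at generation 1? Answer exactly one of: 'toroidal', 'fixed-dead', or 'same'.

Under TOROIDAL boundary, generation 1:
_X_____
X_____X
_____XX
____XXX
__XX___
XX_X___
_X_XXX_
XXXXXX_
_X___XX
Population = 26

Under FIXED-DEAD boundary, generation 1:
_______
_______
_____X_
____XX_
__XX___
XX_X___
XX_XXX_
XXXXXX_
_______
Population = 19

Comparison: toroidal=26, fixed-dead=19 -> toroidal

Answer: toroidal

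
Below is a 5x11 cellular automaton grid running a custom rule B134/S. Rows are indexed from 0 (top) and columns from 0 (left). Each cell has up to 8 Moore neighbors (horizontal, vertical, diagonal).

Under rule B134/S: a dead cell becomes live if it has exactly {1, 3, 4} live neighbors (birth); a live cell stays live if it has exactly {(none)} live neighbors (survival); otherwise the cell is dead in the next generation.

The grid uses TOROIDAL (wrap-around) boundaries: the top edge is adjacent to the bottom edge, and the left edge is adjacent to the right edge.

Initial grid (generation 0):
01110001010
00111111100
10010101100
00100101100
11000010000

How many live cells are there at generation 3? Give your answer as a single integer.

Answer: 23

Derivation:
Simulating step by step:
Generation 0 (given above): 24 live cells
Generation 1: 16 live cells
10001100100
01000000010
01100000011
11001000000
00010001100
Generation 2: 21 live cells
00000001010
10100011101
00001100000
00110110111
11001100000
Generation 3: 23 live cells
11000110101
00000100010
11110000101
11000000000
00110011111
Population at generation 3: 23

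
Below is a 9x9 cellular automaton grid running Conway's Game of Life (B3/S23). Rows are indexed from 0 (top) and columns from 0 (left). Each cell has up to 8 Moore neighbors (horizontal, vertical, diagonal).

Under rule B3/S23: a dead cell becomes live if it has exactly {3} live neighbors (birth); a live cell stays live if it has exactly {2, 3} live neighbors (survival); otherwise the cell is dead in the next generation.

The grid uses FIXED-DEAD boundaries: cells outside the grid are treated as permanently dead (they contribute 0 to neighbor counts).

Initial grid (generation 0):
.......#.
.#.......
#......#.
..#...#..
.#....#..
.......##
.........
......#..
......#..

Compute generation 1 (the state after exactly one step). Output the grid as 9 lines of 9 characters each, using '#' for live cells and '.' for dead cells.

Simulating step by step:
Generation 0 (given above): 12 live cells
Generation 1: 7 live cells
(generation 1 grid is the final answer)

Answer: .........
.........
.#.......
.#....##.
......#..
.......#.
.......#.
.........
.........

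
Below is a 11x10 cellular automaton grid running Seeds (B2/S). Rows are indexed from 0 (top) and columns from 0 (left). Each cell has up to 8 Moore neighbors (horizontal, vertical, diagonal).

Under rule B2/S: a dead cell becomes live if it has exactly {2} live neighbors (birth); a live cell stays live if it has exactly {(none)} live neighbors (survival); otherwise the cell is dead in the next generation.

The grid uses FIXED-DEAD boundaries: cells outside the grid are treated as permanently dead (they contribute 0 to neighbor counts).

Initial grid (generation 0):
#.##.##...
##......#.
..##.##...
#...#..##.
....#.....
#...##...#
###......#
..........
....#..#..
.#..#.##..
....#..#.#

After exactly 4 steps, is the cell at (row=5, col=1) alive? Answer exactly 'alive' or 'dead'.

Answer: alive

Derivation:
Simulating step by step:
Generation 0 (given above): 34 live cells
Generation 1: 23 live cells
....#..#..
..........
.........#
.##.......
##....##.#
..#.....#.
...###..#.
#.##....#.
...#....#.
..........
...#......
Generation 2: 17 live cells
..........
........#.
.##.......
......##.#
...#......
#.........
..........
.#...#....
.#..#..#.#
..###.....
..........
Generation 3: 25 live cells
..........
.##.......
......#..#
.#.#....#.
......###.
..........
##........
#.#.#.#.#.
#.....#.#.
.#...#..#.
..#.#.....
Generation 4: 32 live cells
.##.......
..........
#..#...##.
..#..#....
..#......#
##....#.#.
..##.#.#..
...#.....#
..###.....
#.###.#..#
.#.#.#....

Cell (5,1) at generation 4: 1 -> alive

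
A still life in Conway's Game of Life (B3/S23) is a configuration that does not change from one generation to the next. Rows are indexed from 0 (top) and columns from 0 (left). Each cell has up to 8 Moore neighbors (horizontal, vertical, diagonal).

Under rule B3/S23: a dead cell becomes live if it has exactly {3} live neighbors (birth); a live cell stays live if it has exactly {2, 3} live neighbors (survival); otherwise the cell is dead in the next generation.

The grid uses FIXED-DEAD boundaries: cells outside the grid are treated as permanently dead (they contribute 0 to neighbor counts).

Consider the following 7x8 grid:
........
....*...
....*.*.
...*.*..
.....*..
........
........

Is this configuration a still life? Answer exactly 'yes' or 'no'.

Compute generation 1 and compare to generation 0 (given above):
Generation 1:
........
.....*..
...**...
.....**.
....*...
........
........
Cell (1,4) differs: gen0=1 vs gen1=0 -> NOT a still life.

Answer: no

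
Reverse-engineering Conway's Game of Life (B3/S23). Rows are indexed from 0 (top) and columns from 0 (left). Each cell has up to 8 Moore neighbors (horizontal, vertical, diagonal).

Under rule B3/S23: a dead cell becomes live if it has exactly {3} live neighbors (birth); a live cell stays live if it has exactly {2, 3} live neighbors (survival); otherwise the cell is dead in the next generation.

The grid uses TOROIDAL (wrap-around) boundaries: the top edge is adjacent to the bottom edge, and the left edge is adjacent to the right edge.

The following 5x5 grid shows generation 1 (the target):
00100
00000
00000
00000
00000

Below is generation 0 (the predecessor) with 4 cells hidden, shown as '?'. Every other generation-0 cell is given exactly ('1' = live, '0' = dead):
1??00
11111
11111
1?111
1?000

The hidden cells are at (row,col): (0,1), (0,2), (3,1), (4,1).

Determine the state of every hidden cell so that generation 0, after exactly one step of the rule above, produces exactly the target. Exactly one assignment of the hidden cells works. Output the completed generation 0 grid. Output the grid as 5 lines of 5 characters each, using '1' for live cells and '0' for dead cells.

Answer: 10100
11111
11111
11111
10000

Derivation:
Hidden generation-0 cells (in order): (0,1), (0,2), (3,1), (4,1).
A hidden cell only influences target cells in its own 3x3 neighborhood. Try each of the 2^4 = 16 assignments, step the completed generation 0 forward once under B3/S23, and compare with the target:
  (0,1)=0 (0,2)=0 (3,1)=0 (4,1)=0 -> step gives (0,3)='1' but target has '0' -> reject
  (0,1)=0 (0,2)=0 (3,1)=0 (4,1)=1 -> step gives (0,2)='0' but target has '1' -> reject
  (0,1)=0 (0,2)=0 (3,1)=1 (4,1)=0 -> step gives (0,3)='1' but target has '0' -> reject
  (0,1)=0 (0,2)=0 (3,1)=1 (4,1)=1 -> step gives (0,2)='0' but target has '1' -> reject
  (0,1)=0 (0,2)=1 (3,1)=0 (4,1)=0 -> step gives (4,0)='1' but target has '0' -> reject
  (0,1)=0 (0,2)=1 (3,1)=0 (4,1)=1 -> step gives (0,2)='0' but target has '1' -> reject
  (0,1)=0 (0,2)=1 (3,1)=1 (4,1)=0 -> step reproduces the target at every cell -> ACCEPT
  (0,1)=0 (0,2)=1 (3,1)=1 (4,1)=1 -> step gives (0,2)='0' but target has '1' -> reject
  (0,1)=1 (0,2)=0 (3,1)=0 (4,1)=0 -> step gives (0,2)='0' but target has '1' -> reject
  (0,1)=1 (0,2)=0 (3,1)=0 (4,1)=1 -> step gives (0,2)='0' but target has '1' -> reject
  (0,1)=1 (0,2)=0 (3,1)=1 (4,1)=0 -> step gives (0,2)='0' but target has '1' -> reject
  (0,1)=1 (0,2)=0 (3,1)=1 (4,1)=1 -> step gives (0,2)='0' but target has '1' -> reject
  (0,1)=1 (0,2)=1 (3,1)=0 (4,1)=0 -> step gives (0,2)='0' but target has '1' -> reject
  (0,1)=1 (0,2)=1 (3,1)=0 (4,1)=1 -> step gives (0,2)='0' but target has '1' -> reject
  (0,1)=1 (0,2)=1 (3,1)=1 (4,1)=0 -> step gives (0,2)='0' but target has '1' -> reject
  (0,1)=1 (0,2)=1 (3,1)=1 (4,1)=1 -> step gives (0,2)='0' but target has '1' -> reject
Unique solution: (0,1)=dead, (0,2)=live, (3,1)=live, (4,1)=dead.
Check: live-neighbor counts of every cell in the completed generation 0:
46345
67666
88888
66556
46445
Applying B3/S23 to generation 0 with these counts gives:
00100
00000
00000
00000
00000
which matches the target exactly.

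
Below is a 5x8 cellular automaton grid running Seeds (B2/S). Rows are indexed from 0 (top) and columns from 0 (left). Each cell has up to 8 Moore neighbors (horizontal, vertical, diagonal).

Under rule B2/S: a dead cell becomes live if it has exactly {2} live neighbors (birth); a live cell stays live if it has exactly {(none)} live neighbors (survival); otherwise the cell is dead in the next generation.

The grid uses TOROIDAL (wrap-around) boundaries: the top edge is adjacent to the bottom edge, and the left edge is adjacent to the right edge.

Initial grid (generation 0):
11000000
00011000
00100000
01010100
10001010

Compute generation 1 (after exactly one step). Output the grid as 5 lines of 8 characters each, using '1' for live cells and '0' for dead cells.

Answer: 00100000
10000000
01000100
10000011
00010000

Derivation:
Simulating step by step:
Generation 0 (given above): 11 live cells
Generation 1: 8 live cells
(generation 1 grid is the final answer)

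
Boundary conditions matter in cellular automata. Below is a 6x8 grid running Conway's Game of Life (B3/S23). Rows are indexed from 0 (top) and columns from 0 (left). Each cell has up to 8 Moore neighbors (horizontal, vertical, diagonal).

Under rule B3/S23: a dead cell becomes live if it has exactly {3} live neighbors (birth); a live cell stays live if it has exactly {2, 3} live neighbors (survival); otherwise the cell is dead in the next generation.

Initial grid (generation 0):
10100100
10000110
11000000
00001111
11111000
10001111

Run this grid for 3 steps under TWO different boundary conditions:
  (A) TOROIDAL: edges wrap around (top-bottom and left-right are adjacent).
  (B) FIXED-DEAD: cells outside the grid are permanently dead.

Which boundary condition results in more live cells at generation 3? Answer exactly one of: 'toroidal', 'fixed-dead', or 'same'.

Under TOROIDAL boundary, generation 3:
00000110
11001111
11100000
01111111
10111101
00000010
Population = 25

Under FIXED-DEAD boundary, generation 3:
00000110
11001001
11100001
10101110
00000010
00110000
Population = 18

Comparison: toroidal=25, fixed-dead=18 -> toroidal

Answer: toroidal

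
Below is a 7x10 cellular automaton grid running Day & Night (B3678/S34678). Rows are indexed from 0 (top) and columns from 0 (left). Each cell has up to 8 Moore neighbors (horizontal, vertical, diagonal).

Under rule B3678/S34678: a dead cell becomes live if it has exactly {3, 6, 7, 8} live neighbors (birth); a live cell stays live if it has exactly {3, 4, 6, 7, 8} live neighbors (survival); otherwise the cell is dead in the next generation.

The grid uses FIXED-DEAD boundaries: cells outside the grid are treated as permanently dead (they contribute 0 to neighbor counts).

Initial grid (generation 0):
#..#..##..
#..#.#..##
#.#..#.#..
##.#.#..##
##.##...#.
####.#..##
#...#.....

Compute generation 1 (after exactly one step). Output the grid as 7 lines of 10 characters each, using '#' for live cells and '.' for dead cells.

Simulating step by step:
Generation 0 (given above): 33 live cells
Generation 1: 23 live cells
(generation 1 grid is the final answer)

Answer: ....#...#.
..#.....#.
#.##......
#..#..###.
.###.#.##.
#.##......
..##......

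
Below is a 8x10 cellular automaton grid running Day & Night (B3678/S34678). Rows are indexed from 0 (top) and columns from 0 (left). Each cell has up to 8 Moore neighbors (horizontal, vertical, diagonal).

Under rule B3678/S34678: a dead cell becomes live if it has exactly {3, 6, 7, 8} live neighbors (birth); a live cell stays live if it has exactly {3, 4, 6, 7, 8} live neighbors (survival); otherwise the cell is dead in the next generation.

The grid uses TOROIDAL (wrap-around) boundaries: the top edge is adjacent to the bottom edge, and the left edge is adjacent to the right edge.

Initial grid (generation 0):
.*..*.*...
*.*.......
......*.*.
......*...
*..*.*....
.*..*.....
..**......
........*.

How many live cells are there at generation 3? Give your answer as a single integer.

Answer: 1

Derivation:
Simulating step by step:
Generation 0 (given above): 16 live cells
Generation 1: 10 live cells
..........
.*...*.*..
.......*..
.....*.*..
....*.....
....*.....
..........
..**......
Generation 2: 6 live cells
..*.......
......*...
........*.
......*...
.....*....
..........
...*......
..........
Generation 3: 1 live cells
..........
..........
.......*..
..........
..........
..........
..........
..........
Population at generation 3: 1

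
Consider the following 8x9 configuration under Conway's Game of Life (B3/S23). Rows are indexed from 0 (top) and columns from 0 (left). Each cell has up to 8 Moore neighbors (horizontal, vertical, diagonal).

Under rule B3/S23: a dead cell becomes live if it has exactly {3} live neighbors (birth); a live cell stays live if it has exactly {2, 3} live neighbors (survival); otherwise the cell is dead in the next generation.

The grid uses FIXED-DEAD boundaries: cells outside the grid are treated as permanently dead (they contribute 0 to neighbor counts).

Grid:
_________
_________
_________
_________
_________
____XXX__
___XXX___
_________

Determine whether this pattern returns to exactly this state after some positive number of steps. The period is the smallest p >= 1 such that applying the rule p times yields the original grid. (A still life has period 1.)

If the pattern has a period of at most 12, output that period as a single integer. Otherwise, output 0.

Simulating and comparing each generation to the original:
Gen 0 (original, given above): 6 live cells
Gen 1: 6 live cells, differs from original
Gen 2: 6 live cells, MATCHES original -> period = 2

Answer: 2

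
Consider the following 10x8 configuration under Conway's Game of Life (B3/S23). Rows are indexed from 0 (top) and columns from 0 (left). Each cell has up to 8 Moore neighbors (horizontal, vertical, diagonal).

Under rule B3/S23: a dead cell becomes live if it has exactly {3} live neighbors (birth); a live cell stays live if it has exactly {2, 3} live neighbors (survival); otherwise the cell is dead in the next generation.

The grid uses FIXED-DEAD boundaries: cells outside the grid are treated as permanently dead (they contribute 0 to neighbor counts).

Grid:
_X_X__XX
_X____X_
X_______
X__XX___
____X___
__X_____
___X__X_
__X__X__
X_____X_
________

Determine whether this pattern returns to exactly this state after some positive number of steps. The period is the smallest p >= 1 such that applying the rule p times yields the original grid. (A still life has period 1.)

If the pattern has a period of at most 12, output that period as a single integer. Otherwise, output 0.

Simulating and comparing each generation to the original:
Gen 0 (original, given above): 18 live cells
Gen 1: 18 live cells, differs from original
Gen 2: 18 live cells, differs from original
Gen 3: 20 live cells, differs from original
Gen 4: 20 live cells, differs from original
Gen 5: 21 live cells, differs from original
Gen 6: 12 live cells, differs from original
Gen 7: 12 live cells, differs from original
Gen 8: 11 live cells, differs from original
Gen 9: 10 live cells, differs from original
Gen 10: 14 live cells, differs from original
Gen 11: 14 live cells, differs from original
Gen 12: 20 live cells, differs from original
No period found within 12 steps.

Answer: 0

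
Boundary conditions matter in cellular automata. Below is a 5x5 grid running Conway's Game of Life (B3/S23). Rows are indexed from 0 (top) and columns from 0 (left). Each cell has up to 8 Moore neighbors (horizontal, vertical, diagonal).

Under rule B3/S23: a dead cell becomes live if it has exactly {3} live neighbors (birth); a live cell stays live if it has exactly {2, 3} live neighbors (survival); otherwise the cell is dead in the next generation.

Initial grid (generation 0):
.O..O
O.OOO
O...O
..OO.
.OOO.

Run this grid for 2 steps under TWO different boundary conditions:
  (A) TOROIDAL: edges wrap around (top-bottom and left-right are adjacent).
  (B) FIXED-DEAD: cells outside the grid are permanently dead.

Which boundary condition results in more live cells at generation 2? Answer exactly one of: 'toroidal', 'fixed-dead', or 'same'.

Under TOROIDAL boundary, generation 2:
OO...
.....
.O...
.....
OO..O
Population = 6

Under FIXED-DEAD boundary, generation 2:
.OO..
..O.O
....O
...OO
.....
Population = 7

Comparison: toroidal=6, fixed-dead=7 -> fixed-dead

Answer: fixed-dead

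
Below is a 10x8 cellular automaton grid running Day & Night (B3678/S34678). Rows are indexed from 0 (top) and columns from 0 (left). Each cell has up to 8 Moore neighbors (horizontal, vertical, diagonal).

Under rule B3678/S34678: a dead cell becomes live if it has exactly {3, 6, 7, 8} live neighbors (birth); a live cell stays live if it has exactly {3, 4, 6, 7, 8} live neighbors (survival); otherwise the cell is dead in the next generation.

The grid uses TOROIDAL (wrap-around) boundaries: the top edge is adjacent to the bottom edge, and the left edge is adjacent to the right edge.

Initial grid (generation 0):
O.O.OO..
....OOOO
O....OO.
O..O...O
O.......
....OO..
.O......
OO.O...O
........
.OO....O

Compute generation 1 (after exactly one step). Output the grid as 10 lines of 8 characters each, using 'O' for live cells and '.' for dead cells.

Simulating step by step:
Generation 0 (given above): 25 live cells
Generation 1: 26 live cells
(generation 1 grid is the final answer)

Answer: O...OO..
OO.OOO.O
O....O.O
OO....OO
....O..O
........
..O.O...
O.O.....
.......O
OO.O....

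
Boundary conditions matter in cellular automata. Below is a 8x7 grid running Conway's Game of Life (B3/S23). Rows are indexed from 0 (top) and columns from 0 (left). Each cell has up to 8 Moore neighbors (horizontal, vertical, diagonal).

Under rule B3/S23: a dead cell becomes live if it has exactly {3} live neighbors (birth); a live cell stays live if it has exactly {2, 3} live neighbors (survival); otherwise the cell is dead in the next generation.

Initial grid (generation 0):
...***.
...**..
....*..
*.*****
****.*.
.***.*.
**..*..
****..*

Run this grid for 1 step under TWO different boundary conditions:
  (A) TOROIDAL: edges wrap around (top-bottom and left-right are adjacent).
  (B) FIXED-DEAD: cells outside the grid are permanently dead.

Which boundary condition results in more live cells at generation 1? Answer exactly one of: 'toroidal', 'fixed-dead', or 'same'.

Under TOROIDAL boundary, generation 1:
**...**
.......
..*...*
*......
.......
.....*.
....**.
......*
Population = 11

Under FIXED-DEAD boundary, generation 1:
...*.*.
.......
..*....
*.....*
*......
.....*.
....**.
*.**...
Population = 12

Comparison: toroidal=11, fixed-dead=12 -> fixed-dead

Answer: fixed-dead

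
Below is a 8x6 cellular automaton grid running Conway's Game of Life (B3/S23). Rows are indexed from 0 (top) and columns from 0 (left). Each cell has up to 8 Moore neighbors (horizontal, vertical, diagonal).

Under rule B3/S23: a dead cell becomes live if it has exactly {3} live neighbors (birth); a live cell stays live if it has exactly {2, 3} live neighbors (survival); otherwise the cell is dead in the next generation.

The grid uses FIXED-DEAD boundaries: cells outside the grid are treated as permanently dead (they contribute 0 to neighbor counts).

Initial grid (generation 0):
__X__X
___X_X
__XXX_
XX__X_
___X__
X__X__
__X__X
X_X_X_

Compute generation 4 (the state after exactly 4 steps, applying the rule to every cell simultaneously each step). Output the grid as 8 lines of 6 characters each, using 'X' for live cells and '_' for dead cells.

Answer: ____X_
____X_
__XX__
______
_____X
_____X
__X__X
__X_X_

Derivation:
Simulating step by step:
Generation 0 (given above): 18 live cells
Generation 1: 19 live cells
____X_
_____X
_XX__X
_X__X_
XXXXX_
__XXX_
__X_X_
_X_X__
Generation 2: 15 live cells
______
____XX
_XX_XX
____XX
X____X
_____X
_X__X_
__XX__
Generation 3: 13 live cells
______
___XXX
______
_X_X__
_____X
____XX
__XXX_
__XX__
Generation 4: 10 live cells
(generation 4 grid is the final answer)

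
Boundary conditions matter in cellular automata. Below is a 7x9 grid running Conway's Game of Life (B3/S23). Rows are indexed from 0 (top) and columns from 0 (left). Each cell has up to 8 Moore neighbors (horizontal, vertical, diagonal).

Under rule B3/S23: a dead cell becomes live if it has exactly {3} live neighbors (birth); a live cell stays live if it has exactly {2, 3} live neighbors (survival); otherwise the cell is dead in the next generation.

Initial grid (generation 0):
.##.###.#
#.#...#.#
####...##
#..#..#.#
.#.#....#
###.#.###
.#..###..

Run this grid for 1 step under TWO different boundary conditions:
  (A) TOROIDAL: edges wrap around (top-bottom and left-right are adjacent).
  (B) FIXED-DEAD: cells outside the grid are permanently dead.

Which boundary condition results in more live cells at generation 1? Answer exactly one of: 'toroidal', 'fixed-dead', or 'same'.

Under TOROIDAL boundary, generation 1:
..#.#...#
....#.#..
...#..#..
...##....
...####..
....#.#.#
.........
Population = 16

Under FIXED-DEAD boundary, generation 1:
.###.##..
#...#.#.#
#..#..#.#
#..##...#
...####.#
#...#.#.#
#####.#..
Population = 32

Comparison: toroidal=16, fixed-dead=32 -> fixed-dead

Answer: fixed-dead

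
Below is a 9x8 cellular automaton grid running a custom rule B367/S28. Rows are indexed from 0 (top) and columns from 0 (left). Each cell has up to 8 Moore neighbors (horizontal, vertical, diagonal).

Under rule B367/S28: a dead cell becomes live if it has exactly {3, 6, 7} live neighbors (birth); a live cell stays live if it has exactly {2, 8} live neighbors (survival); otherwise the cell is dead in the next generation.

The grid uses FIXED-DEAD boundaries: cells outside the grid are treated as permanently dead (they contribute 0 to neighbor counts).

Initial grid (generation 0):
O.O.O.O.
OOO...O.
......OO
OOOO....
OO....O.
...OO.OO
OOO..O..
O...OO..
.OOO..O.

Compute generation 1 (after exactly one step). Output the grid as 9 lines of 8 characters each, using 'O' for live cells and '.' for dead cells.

Simulating step by step:
Generation 0 (given above): 32 live cells
Generation 1: 29 live cells
(generation 1 grid is the final answer)

Answer: O.OO.O..
O.OO....
.O.O..OO
......OO
....OOOO
...OO..O
O.O.....
.O....O.
.OOOOO..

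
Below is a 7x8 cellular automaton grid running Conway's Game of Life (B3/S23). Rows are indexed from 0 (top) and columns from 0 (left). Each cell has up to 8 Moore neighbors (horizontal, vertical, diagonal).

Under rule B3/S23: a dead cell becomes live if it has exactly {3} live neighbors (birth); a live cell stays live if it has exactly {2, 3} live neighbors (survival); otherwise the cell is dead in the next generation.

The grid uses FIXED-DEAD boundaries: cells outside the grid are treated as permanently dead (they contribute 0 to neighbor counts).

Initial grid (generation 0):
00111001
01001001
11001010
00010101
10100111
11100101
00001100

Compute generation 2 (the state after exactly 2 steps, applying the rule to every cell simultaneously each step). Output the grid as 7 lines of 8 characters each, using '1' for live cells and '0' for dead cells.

Simulating step by step:
Generation 0 (given above): 26 live cells
Generation 1: 32 live cells
00111000
11001011
11111011
10110001
10110101
10110001
01001110
Generation 2: 22 live cells
(generation 2 grid is the final answer)

Answer: 01111100
10000011
00001000
10000101
10000001
10000001
01111110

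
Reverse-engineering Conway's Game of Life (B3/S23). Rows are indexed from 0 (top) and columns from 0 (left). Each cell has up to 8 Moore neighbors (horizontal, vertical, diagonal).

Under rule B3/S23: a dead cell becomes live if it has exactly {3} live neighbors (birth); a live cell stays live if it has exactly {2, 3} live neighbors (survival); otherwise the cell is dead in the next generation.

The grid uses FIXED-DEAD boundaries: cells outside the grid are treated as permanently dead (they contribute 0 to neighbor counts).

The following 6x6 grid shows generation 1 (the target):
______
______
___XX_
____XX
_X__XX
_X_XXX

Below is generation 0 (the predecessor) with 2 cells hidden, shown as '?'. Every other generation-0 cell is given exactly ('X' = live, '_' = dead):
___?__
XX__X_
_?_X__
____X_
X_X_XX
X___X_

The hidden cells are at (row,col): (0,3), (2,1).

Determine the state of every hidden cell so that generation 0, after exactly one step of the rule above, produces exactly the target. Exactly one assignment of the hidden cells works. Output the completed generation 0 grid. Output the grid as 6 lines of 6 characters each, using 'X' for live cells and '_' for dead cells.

Answer: ______
XX__X_
___X__
____X_
X_X_XX
X___X_

Derivation:
Hidden generation-0 cells (in order): (0,3), (2,1).
A hidden cell only influences target cells in its own 3x3 neighborhood. Try each of the 2^2 = 4 assignments, step the completed generation 0 forward once under B3/S23, and compare with the target:
  (0,3)=_ (2,1)=_ -> step reproduces the target at every cell -> ACCEPT
  (0,3)=_ (2,1)=X -> step gives (1,0)='X' but target has '_' -> reject
  (0,3)=X (2,1)=_ -> step gives (1,2)='X' but target has '_' -> reject
  (0,3)=X (2,1)=X -> step gives (1,0)='X' but target has '_' -> reject
Unique solution: (0,3)=dead, (2,1)=dead.
Check: live-neighbor counts of every cell in the completed generation 0:
221111
112211
222232
122433
130433
131323
Applying B3/S23 to generation 0 with these counts gives:
______
______
___XX_
____XX
_X__XX
_X_XXX
which matches the target exactly.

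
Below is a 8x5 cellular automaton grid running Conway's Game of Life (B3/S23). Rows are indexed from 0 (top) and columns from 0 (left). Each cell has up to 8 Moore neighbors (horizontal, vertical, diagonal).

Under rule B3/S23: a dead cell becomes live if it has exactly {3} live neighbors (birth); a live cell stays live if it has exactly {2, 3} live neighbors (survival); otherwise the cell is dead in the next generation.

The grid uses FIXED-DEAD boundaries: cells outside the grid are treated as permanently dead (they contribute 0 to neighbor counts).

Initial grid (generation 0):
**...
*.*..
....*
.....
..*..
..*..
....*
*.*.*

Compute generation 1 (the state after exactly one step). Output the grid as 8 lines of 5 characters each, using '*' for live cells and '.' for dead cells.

Simulating step by step:
Generation 0 (given above): 11 live cells
Generation 1: 6 live cells
(generation 1 grid is the final answer)

Answer: **...
*....
.....
.....
.....
...*.
.*...
...*.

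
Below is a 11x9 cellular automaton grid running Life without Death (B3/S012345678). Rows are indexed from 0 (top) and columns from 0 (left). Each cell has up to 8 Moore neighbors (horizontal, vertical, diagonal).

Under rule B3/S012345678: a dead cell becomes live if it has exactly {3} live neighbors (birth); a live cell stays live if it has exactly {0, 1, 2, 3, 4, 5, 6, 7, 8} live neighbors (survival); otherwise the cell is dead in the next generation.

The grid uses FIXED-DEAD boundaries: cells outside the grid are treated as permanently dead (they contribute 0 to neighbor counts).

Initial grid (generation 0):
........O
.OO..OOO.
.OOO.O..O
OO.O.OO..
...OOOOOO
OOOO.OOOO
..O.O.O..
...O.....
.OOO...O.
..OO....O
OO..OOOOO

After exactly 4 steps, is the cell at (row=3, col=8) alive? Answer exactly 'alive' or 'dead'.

Answer: alive

Derivation:
Simulating step by step:
Generation 0 (given above): 48 live cells
Generation 1: 61 live cells
......OOO
.OOOOOOOO
.OOO.O..O
OO.O.OO.O
...OOOOOO
OOOO.OOOO
..O.O.O..
.O.OO....
.OOOO..O.
O.OO.O..O
OOOOOOOOO
Generation 2: 67 live cells
..OOO.OOO
.OOOOOOOO
.OOO.O..O
OO.O.OO.O
...OOOOOO
OOOO.OOOO
O.O.O.O..
.O.OO....
OOOOOO.O.
O.OO.O..O
OOOOOOOOO
Generation 3: 70 live cells
.OOOO.OOO
.OOOOOOOO
.OOO.O..O
OO.O.OO.O
...OOOOOO
OOOO.OOOO
O.O.O.O..
.O.OO.O..
OOOOOOOO.
O.OO.O..O
OOOOOOOOO
Generation 4: 71 live cells
.OOOO.OOO
OOOOOOOOO
.OOO.O..O
OO.O.OO.O
...OOOOOO
OOOO.OOOO
O.O.O.O..
.O.OO.O..
OOOOOOOO.
O.OO.O..O
OOOOOOOOO

Cell (3,8) at generation 4: 1 -> alive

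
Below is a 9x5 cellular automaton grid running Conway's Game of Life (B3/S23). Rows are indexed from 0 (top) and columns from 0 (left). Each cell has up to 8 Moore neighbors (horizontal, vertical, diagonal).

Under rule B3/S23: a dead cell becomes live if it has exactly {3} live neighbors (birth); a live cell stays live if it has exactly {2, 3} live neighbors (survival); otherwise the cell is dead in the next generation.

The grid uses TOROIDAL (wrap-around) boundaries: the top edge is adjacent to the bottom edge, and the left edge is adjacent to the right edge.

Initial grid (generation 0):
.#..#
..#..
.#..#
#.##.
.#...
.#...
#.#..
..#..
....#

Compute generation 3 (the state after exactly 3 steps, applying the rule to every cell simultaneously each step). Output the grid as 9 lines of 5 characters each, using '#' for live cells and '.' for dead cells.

Answer: ##.#.
....#
..##.
.....
.###.
.#..#
#..#.
.#.#.
.#.#.

Derivation:
Simulating step by step:
Generation 0 (given above): 14 live cells
Generation 1: 22 live cells
#..#.
.###.
##..#
#.###
##...
###..
..#..
.#.#.
#..#.
Generation 2: 15 live cells
#..#.
...#.
.....
..##.
.....
#.#..
#..#.
.#.##
##.#.
Generation 3: 17 live cells
(generation 3 grid is the final answer)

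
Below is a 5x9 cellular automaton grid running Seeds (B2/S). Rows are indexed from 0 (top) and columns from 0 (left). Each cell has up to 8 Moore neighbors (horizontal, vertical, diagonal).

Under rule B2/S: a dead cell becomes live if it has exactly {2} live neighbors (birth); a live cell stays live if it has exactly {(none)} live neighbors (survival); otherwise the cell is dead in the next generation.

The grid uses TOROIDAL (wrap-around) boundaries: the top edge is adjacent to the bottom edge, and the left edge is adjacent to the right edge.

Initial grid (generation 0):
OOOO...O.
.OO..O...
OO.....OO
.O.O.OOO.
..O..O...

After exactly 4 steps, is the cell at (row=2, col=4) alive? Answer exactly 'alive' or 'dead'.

Simulating step by step:
Generation 0 (given above): 19 live cells
Generation 1: 4 live cells
.....O..O
....O....
...O.....
.........
.........
Generation 2: 4 live cells
....O....
...O.O...
....O....
.........
.........
Generation 3: 4 live cells
...O.O...
.........
...O.O...
.........
.........
Generation 4: 8 live cells
....O....
..OO.OO..
....O....
....O....
....O....

Cell (2,4) at generation 4: 1 -> alive

Answer: alive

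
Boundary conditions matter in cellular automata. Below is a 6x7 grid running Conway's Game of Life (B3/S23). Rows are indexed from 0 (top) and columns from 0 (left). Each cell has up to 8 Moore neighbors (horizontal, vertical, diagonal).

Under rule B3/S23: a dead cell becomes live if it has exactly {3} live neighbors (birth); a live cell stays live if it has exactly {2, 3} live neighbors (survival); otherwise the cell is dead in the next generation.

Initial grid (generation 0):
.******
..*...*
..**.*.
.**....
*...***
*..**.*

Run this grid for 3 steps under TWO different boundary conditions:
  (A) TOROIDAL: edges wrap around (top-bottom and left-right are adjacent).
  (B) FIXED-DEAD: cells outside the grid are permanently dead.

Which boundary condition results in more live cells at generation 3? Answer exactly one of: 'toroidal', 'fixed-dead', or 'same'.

Answer: fixed-dead

Derivation:
Under TOROIDAL boundary, generation 3:
.......
**....*
*.*....
.*.....
.***...
.......
Population = 9

Under FIXED-DEAD boundary, generation 3:
...****
..*.*.*
.**....
.**..*.
.**.*..
...***.
Population = 18

Comparison: toroidal=9, fixed-dead=18 -> fixed-dead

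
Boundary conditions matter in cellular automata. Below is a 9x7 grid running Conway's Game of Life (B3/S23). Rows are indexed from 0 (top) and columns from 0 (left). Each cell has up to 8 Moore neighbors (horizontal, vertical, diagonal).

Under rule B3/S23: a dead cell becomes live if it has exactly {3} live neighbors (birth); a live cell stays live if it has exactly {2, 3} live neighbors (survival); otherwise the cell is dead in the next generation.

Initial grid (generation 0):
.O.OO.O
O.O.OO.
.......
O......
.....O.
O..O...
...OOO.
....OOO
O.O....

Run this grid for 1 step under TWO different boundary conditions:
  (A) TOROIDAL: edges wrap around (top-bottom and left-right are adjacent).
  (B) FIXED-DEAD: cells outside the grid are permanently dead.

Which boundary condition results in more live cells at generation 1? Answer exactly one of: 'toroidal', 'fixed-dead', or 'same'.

Under TOROIDAL boundary, generation 1:
....O.O
OOO.OOO
.O....O
.......
......O
...O.OO
...O...
......O
OOO....
Population = 19

Under FIXED-DEAD boundary, generation 1:
.OOOO..
.OO.OO.
.O.....
.......
.......
...O.O.
...O..O
......O
.....O.
Population = 15

Comparison: toroidal=19, fixed-dead=15 -> toroidal

Answer: toroidal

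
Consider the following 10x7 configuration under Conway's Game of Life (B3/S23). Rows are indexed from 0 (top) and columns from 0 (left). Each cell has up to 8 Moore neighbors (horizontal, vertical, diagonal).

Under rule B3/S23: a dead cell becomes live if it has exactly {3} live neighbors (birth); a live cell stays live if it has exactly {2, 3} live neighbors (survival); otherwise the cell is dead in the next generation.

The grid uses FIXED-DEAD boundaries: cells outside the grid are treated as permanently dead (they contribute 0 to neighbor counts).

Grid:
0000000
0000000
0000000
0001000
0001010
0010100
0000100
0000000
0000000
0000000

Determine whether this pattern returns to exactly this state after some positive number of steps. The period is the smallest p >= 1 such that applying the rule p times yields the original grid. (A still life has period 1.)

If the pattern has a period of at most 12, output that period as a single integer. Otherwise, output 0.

Simulating and comparing each generation to the original:
Gen 0 (original, given above): 6 live cells
Gen 1: 6 live cells, differs from original
Gen 2: 6 live cells, MATCHES original -> period = 2

Answer: 2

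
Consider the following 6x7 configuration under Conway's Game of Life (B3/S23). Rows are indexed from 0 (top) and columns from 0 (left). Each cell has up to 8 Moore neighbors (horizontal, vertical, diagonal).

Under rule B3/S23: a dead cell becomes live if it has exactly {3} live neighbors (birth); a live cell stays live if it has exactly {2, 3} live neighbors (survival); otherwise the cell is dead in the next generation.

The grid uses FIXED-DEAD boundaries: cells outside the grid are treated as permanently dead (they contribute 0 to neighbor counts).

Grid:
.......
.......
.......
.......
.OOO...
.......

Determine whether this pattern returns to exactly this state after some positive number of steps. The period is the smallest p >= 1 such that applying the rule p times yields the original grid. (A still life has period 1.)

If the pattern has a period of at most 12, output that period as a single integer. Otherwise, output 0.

Simulating and comparing each generation to the original:
Gen 0 (original, given above): 3 live cells
Gen 1: 3 live cells, differs from original
Gen 2: 3 live cells, MATCHES original -> period = 2

Answer: 2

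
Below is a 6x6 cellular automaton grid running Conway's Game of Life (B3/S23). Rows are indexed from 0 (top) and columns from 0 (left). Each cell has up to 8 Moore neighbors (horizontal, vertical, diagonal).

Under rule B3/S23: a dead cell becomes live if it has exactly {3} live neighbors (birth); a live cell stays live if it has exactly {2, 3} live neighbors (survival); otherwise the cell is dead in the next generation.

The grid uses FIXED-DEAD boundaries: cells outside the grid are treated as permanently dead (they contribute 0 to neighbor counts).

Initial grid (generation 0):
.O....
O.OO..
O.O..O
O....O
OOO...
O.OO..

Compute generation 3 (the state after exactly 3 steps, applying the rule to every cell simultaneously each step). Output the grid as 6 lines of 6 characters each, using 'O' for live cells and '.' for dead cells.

Answer: .OOO..
O.O.O.
OO.OOO
OO....
.O.O..
......

Derivation:
Simulating step by step:
Generation 0 (given above): 15 live cells
Generation 1: 17 live cells
.OO...
O.OO..
O.OOO.
O.O...
O.OO..
O.OO..
Generation 2: 12 live cells
.OOO..
O...O.
O...O.
O...O.
O.....
..OO..
Generation 3: 15 live cells
(generation 3 grid is the final answer)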